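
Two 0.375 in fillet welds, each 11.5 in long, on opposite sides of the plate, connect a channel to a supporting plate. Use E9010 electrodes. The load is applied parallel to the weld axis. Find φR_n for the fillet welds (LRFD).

φR_n ≈ 247 kip

E90XX → F_EXX = 90 ksi.
Effective throat t_e = 0.707 × 0.375 = 0.2651 in.
Total length L = 23 in; A_we = 0.2651 × 23 = 6.098 in².
F_nw = 0.6 F_EXX = 0.6 × 90 = 54 ksi.
φR_n = 0.75 × 54 × 6.098 = 247 kip.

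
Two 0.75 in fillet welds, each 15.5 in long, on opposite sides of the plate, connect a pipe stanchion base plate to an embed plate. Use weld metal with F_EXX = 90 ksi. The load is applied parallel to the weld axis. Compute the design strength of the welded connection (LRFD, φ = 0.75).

Effective throat t_e = 0.707 × 0.75 = 0.5302 in.
Total length L = 31 in; A_we = 0.5302 × 31 = 16.44 in².
F_nw = 0.6 F_EXX = 0.6 × 90 = 54 ksi.
φR_n = 0.75 × 54 × 16.44 = 665.7 kip.

φR_n ≈ 666 kip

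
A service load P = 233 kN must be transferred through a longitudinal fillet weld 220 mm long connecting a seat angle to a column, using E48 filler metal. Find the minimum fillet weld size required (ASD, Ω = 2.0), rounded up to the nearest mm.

w = 11 mm

E48XX → F_EXX = 480 MPa.
Total weld length L = 220 mm.
Required throat t_e = P × Ω / (0.6 F_EXX × L) = 233 × 2.0 / (0.6 × 480 × 220 × 10⁻³) = 7.355 mm.
Required leg w = t_e / 0.707 = 10.4 mm → use 11 mm.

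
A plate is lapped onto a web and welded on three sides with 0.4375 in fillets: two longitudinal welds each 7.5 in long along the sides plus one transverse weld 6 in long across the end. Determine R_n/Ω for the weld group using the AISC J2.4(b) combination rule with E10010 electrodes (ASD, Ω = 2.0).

E100XX → F_EXX = 100 ksi.
t_e = 0.707 × 0.4375 = 0.3093 in.
R_nwl = 0.6 × 100 × 0.3093 × 15 = 278.4 kip (longitudinal, 2 welds).
R_nwt = 0.6 × 100 × 0.3093 × 6 = 111.4 kip (transverse, base value).
(i) R_nwl + R_nwt = 389.7 kip; (ii) 0.85 R_nwl + 1.5 R_nwt = 403.7 kip.
R_n = max = 403.7 kip [governs: (ii)]; R_n/Ω = 201.8 kip.

R_n/Ω ≈ 202 kip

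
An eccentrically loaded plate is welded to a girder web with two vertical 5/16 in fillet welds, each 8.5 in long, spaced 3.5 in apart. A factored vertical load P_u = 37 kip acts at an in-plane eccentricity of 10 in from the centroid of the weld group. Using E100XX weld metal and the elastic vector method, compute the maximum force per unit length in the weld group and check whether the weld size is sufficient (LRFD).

E100XX → F_EXX = 100 ksi.
Total weld length L_w = 17 in. Treat welds as unit-width lines.
Polar moment about centroid: J = 2[d³/12 + d(b/2)²] = 2[8.5³/12 + 8.5×1.75²] = 154.4 in³.
Direct shear f_v = P/L_w = 37 / 17 = 2.176 kip/in (vertical).
Torsion M = P·e = 37 × 10 = 370 kip·in.
Critical point at (x, y) = (1.75, 4.25) from centroid. f_tx = M·y/J = 10.18 kip/in; f_ty = M·x/J = 4.193 kip/in.
Resultant f_max = √[f_tx² + (f_v + f_ty)²] = √[10.18² + (2.176 + 4.193)²] = 12.01 kip/in.
Capacity per unit length: φr_n = 0.75 × 0.6 × 100 × (0.707 × 0.3125) = 9.942 kip/in.
12.01 > 9.942 → NOT adequate.

f_max ≈ 12 kip/in; NOT adequate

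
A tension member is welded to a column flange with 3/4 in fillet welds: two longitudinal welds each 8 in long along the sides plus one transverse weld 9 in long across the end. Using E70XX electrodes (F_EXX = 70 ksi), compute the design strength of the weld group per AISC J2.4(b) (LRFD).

t_e = 0.707 × 0.75 = 0.5302 in.
R_nwl = 0.6 × 70 × 0.5302 × 16 = 356.3 kips (longitudinal, 2 welds).
R_nwt = 0.6 × 70 × 0.5302 × 9 = 200.4 kips (transverse, base value).
(i) R_nwl + R_nwt = 556.8 kips; (ii) 0.85 R_nwl + 1.5 R_nwt = 603.5 kips.
R_n = max = 603.5 kips [governs: (ii)]; φR_n = 452.6 kips.

φR_n ≈ 453 kips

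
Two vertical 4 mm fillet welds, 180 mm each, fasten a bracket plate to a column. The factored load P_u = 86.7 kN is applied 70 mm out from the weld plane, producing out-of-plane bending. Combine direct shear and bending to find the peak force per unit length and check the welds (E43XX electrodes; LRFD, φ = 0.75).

f_max ≈ 611 N/mm; NOT adequate

E43XX → F_EXX = 430 MPa.
L_w = 2 × 180 = 360 mm; section modulus (unit throat) S = 2 × L²/6 = 10800 mm².
Direct shear f_v = P/L_w = 86.7×10³/360 = 240.8 N/mm.
Moment M = P × e = 86.7×10³ × 70 = 6069000 N·mm; bending f_b = M/S = 561.9 N/mm.
f_max = √(f_v² + f_b²) = √(240.8² + 561.9²) = 611.4 N/mm.
φr_n = 0.75 × 0.6 × 430 × (0.707 × 4) = 547.2 N/mm → NOT adequate.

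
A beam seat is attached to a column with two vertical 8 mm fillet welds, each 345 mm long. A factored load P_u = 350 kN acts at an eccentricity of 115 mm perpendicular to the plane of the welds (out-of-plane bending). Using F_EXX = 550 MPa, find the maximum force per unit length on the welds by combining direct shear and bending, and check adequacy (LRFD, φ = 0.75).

f_max ≈ 1130 N/mm; adequate

L_w = 2 × 345 = 690 mm; section modulus (unit throat) S = 2 × L²/6 = 39680 mm².
Direct shear f_v = P/L_w = 350×10³/690 = 507.2 N/mm.
Moment M = P × e = 350×10³ × 115 = 40250000 N·mm; bending f_b = M/S = 1014 N/mm.
f_max = √(f_v² + f_b²) = √(507.2² + 1014²) = 1134 N/mm.
φr_n = 0.75 × 0.6 × 550 × (0.707 × 8) = 1400 N/mm → adequate.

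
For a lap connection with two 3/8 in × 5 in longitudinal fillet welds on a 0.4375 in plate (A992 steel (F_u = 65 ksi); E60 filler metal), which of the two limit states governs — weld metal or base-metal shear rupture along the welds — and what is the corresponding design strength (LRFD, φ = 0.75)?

E60XX → F_EXX = 60 ksi.
t_e = 0.707 × 0.375 = 0.2651 in; L = 10 in.
Weld metal: φR_n = 0.75 × 0.6 × 60 × 0.2651 × 10 = 71.58 kip.
Base metal (shear rupture): φR_n = 0.75 × 0.6 × 65 × 0.4375 × 10 = 128 kip.
Governing: weld metal.

φR_n ≈ 71.6 kip (weld metal governs)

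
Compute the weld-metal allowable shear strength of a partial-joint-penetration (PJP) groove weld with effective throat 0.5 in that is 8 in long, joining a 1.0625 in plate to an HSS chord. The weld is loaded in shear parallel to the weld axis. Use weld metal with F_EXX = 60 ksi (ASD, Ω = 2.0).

R_n/Ω ≈ 72 kip

Effective throat (given) t_e = 0.5 in.
A_we = 0.5 × 8 = 4 in².
F_nw = 0.6 F_EXX = 36 ksi.
R_n/Ω = (36 × 4) / 2.0 = 72 kip.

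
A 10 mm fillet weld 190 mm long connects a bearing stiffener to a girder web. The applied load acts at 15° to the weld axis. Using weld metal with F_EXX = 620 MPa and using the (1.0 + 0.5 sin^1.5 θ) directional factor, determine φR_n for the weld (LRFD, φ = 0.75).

φR_n ≈ 399 kN

t_e = 0.707 × 10 = 7.07 mm; A_we = 7.07 × 190 = 1343 mm².
Directional factor: 1.0 + 0.5 sin^1.5(15°) = 1.066.
F_nw = 0.6 × 620 × 1.066 = 396.5 MPa.
φR_n = 0.75 × 396.5 × 1343 × 10⁻³ = 399.5 kN.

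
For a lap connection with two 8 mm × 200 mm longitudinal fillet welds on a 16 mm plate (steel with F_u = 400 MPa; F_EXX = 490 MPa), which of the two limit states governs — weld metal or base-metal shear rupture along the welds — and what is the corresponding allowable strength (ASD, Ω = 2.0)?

R_n/Ω ≈ 333 kN (weld metal governs)

t_e = 0.707 × 8 = 5.656 mm; L = 400 mm.
Weld metal: R_n/Ω = (1/2.0) × 0.6 × 490 × 5.656 × 400 × 10⁻³ = 332.6 kN.
Base metal (shear rupture): R_n/Ω = (1/2.0) × 0.6 × 400 × 16 × 400 × 10⁻³ = 768 kN.
Governing: weld metal.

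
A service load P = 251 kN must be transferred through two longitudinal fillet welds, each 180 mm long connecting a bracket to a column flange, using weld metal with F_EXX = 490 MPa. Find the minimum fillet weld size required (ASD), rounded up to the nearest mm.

Total weld length L = 360 mm.
Required throat t_e = P × Ω / (0.6 F_EXX × L) = 251 × 2.0 / (0.6 × 490 × 360 × 10⁻³) = 4.743 mm.
Required leg w = t_e / 0.707 = 6.709 mm → use 7 mm.

w = 7 mm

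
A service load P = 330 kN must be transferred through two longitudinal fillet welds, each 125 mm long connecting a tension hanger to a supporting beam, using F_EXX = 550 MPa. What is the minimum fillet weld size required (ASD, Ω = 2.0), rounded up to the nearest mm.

Total weld length L = 250 mm.
Required throat t_e = P × Ω / (0.6 F_EXX × L) = 330 × 2.0 / (0.6 × 550 × 250 × 10⁻³) = 8 mm.
Required leg w = t_e / 0.707 = 11.32 mm → use 12 mm.

w = 12 mm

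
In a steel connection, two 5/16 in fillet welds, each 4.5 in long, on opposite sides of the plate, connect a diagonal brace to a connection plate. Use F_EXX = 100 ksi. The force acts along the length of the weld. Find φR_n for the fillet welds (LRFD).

Effective throat t_e = 0.707 × 0.3125 = 0.2209 in.
Total length L = 9 in; A_we = 0.2209 × 9 = 1.988 in².
F_nw = 0.6 F_EXX = 0.6 × 100 = 60 ksi.
φR_n = 0.75 × 60 × 1.988 = 89.48 kip.

φR_n ≈ 89.5 kip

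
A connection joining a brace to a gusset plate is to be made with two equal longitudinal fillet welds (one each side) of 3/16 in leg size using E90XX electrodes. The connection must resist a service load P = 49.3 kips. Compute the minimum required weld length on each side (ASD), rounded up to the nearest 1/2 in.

L = 7 in on each side

E90XX → F_EXX = 90 ksi.
Throat t_e = 0.707 × 0.1875 = 0.1326 in.
r_n/Ω = (0.6 × 90 × 0.1326) / 2.0 = 3.579 kip/in.
L_req = P / (r_n/Ω) = 49.3 / 3.579 = 13.77 in total.
Per side: 13.77 / 2 = 6.887 in.
Round up → use L = 7 in on each side.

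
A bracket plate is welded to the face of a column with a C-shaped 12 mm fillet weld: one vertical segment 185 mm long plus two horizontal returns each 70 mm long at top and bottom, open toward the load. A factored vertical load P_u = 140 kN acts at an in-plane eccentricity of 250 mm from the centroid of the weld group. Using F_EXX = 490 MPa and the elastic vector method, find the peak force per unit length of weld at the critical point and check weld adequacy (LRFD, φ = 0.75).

f_max ≈ 2250 N/mm; NOT adequate

Total weld length L_w = 325 mm. Treat welds as unit-width lines.
Centroid: x̄ = 2×70×35 / 325 = 15.08 mm from the vertical weld.
Polar moment about centroid: J = I_x + I_y = [185³/12 + 2×70×92.5²] + [185×15.08² + 2(70³/12 + 70×19.92²)] = 1880000 mm³.
Direct shear f_v = P/L_w = 140×10³ / 325 = 430.8 N/mm (vertical).
Torsion M = P·e = 140×10³ × 250 = 35000000 N·mm.
Critical point at (x, y) = (54.92, 92.5) from centroid. f_tx = M·y/J = 1722 N/mm; f_ty = M·x/J = 1022 N/mm.
Resultant f_max = √[f_tx² + (f_v + f_ty)²] = √[1722² + (430.8 + 1022)²] = 2253 N/mm.
Capacity per unit length: φr_n = 0.75 × 0.6 × 490 × (0.707 × 12) = 1871 N/mm.
2253 > 1871 → NOT adequate.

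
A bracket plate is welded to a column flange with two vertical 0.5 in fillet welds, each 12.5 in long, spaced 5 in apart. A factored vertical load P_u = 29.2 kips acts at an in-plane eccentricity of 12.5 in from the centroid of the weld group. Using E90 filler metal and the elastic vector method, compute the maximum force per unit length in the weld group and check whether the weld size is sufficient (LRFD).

E90XX → F_EXX = 90 ksi.
Total weld length L_w = 25 in. Treat welds as unit-width lines.
Polar moment about centroid: J = 2[d³/12 + d(b/2)²] = 2[12.5³/12 + 12.5×2.5²] = 481.8 in³.
Direct shear f_v = P/L_w = 29.2 / 25 = 1.168 kip/in (vertical).
Torsion M = P·e = 29.2 × 12.5 = 365 kip·in.
Critical point at (x, y) = (2.5, 6.25) from centroid. f_tx = M·y/J = 4.735 kip/in; f_ty = M·x/J = 1.894 kip/in.
Resultant f_max = √[f_tx² + (f_v + f_ty)²] = √[4.735² + (1.168 + 1.894)²] = 5.639 kip/in.
Capacity per unit length: φr_n = 0.75 × 0.6 × 90 × (0.707 × 0.5) = 14.32 kip/in.
5.639 ≤ 14.32 → adequate.

f_max ≈ 5.64 kip/in; adequate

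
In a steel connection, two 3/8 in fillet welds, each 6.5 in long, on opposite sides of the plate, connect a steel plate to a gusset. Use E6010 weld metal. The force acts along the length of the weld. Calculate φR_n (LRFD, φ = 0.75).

E60XX → F_EXX = 60 ksi.
Effective throat t_e = 0.707 × 0.375 = 0.2651 in.
Total length L = 13 in; A_we = 0.2651 × 13 = 3.447 in².
F_nw = 0.6 F_EXX = 0.6 × 60 = 36 ksi.
φR_n = 0.75 × 36 × 3.447 = 93.06 kips.

φR_n ≈ 93.1 kips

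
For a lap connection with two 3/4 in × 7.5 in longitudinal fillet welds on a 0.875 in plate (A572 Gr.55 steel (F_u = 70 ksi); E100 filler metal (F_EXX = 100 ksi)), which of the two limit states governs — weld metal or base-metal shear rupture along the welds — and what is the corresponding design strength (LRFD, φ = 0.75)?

t_e = 0.707 × 0.75 = 0.5302 in; L = 15 in.
Weld metal: φR_n = 0.75 × 0.6 × 100 × 0.5302 × 15 = 357.9 kips.
Base metal (shear rupture): φR_n = 0.75 × 0.6 × 70 × 0.875 × 15 = 413.4 kips.
Governing: weld metal.

φR_n ≈ 358 kips (weld metal governs)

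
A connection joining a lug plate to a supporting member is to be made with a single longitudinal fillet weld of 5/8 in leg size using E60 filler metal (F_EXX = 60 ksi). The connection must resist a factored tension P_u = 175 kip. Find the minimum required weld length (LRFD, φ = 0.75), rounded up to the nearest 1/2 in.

Throat t_e = 0.707 × 0.625 = 0.4419 in.
φr_n = 0.75 × 0.6 × 60 × 0.4419 = 11.93 kip/in.
L_req = P_u / φr_n = 175 / 11.93 = 14.67 in total.
Round up → use L = 15 in.

L = 15 in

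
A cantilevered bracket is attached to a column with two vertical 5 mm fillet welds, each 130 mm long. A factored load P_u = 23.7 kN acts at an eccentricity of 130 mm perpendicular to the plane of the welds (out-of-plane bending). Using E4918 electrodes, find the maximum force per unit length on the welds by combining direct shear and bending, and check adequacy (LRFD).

E49XX → F_EXX = 490 MPa.
L_w = 2 × 130 = 260 mm; section modulus (unit throat) S = 2 × L²/6 = 5633 mm².
Direct shear f_v = P/L_w = 23.7×10³/260 = 91.15 N/mm.
Moment M = P × e = 23.7×10³ × 130 = 3081000 N·mm; bending f_b = M/S = 546.9 N/mm.
f_max = √(f_v² + f_b²) = √(91.15² + 546.9²) = 554.5 N/mm.
φr_n = 0.75 × 0.6 × 490 × (0.707 × 5) = 779.5 N/mm → adequate.

f_max ≈ 554 N/mm; adequate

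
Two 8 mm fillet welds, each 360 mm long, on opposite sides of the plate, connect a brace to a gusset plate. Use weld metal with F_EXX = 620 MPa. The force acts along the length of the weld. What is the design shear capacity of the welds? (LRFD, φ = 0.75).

φR_n ≈ 1140 kN

Effective throat t_e = 0.707 × 8 = 5.656 mm.
Total length L = 720 mm; A_we = 5.656 × 720 = 4072 mm².
F_nw = 0.6 F_EXX = 0.6 × 620 = 372 MPa.
φR_n = 0.75 × 372 × 4072 × 10⁻³ = 1136 kN.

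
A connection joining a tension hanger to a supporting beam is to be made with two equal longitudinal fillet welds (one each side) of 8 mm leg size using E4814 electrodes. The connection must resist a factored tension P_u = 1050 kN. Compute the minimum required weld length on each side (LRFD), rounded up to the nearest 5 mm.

E48XX → F_EXX = 480 MPa.
Throat t_e = 0.707 × 8 = 5.656 mm.
φr_n = 0.75 × 0.6 × 480 × 5.656 × 10⁻³ = 1.222 kN/mm.
L_req = P_u / φr_n = 1050 / 1.222 = 859.5 mm total.
Per side: 859.5 / 2 = 429.7 mm.
Round up → use L = 430 mm on each side.

L = 430 mm on each side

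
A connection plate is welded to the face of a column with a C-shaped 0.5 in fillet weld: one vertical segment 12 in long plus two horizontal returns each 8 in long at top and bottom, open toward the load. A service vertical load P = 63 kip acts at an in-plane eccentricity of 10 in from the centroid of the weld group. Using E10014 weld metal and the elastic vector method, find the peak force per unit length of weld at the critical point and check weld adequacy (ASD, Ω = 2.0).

f_max ≈ 7.44 kip/in; adequate

E100XX → F_EXX = 100 ksi.
Total weld length L_w = 28 in. Treat welds as unit-width lines.
Centroid: x̄ = 2×8×4 / 28 = 2.286 in from the vertical weld.
Polar moment about centroid: J = I_x + I_y = [12³/12 + 2×8×6²] + [12×2.286² + 2(8³/12 + 8×1.714²)] = 915 in³.
Direct shear f_v = P/L_w = 63 / 28 = 2.25 kip/in (vertical).
Torsion M = P·e = 63 × 10 = 630 kip·in.
Critical point at (x, y) = (5.714, 6) from centroid. f_tx = M·y/J = 4.131 kip/in; f_ty = M·x/J = 3.934 kip/in.
Resultant f_max = √[f_tx² + (f_v + f_ty)²] = √[4.131² + (2.25 + 3.934)²] = 7.437 kip/in.
Capacity per unit length: r_n/Ω = (1/2.0) × 0.6 × 100 × (0.707 × 0.5) = 10.6 kip/in.
7.437 ≤ 10.6 → adequate.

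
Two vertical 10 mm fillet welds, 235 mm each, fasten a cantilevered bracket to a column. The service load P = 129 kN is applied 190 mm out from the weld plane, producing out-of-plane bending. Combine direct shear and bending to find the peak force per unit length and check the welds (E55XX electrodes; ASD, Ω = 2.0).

f_max ≈ 1360 N/mm; NOT adequate

E55XX → F_EXX = 550 MPa.
L_w = 2 × 235 = 470 mm; section modulus (unit throat) S = 2 × L²/6 = 18410 mm².
Direct shear f_v = P/L_w = 129×10³/470 = 274.5 N/mm.
Moment M = P × e = 129×10³ × 190 = 24510000 N·mm; bending f_b = M/S = 1331 N/mm.
f_max = √(f_v² + f_b²) = √(274.5² + 1331²) = 1359 N/mm.
r_n/Ω = (1/2.0) × 0.6 × 550 × (0.707 × 10) = 1167 N/mm → NOT adequate.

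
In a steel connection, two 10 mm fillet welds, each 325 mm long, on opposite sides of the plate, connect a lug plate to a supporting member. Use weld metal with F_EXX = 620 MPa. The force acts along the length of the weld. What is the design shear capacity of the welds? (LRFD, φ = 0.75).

Effective throat t_e = 0.707 × 10 = 7.07 mm.
Total length L = 650 mm; A_we = 7.07 × 650 = 4596 mm².
F_nw = 0.6 F_EXX = 0.6 × 620 = 372 MPa.
φR_n = 0.75 × 372 × 4596 × 10⁻³ = 1282 kN.

φR_n ≈ 1280 kN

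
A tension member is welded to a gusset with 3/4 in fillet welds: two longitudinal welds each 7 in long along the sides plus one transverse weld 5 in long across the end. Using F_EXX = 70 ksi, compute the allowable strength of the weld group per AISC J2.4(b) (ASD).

t_e = 0.707 × 0.75 = 0.5302 in.
R_nwl = 0.6 × 70 × 0.5302 × 14 = 311.8 kip (longitudinal, 2 welds).
R_nwt = 0.6 × 70 × 0.5302 × 5 = 111.4 kip (transverse, base value).
(i) R_nwl + R_nwt = 423.1 kip; (ii) 0.85 R_nwl + 1.5 R_nwt = 432 kip.
R_n = max = 432 kip [governs: (ii)]; R_n/Ω = 216 kip.

R_n/Ω ≈ 216 kip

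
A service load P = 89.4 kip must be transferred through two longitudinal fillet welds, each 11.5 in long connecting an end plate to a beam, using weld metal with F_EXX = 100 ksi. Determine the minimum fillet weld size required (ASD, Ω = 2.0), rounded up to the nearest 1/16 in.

w = 3/16 in

Total weld length L = 23 in.
Required throat t_e = P × Ω / (0.6 F_EXX × L) = 89.4 × 2.0 / (0.6 × 100 × 23) = 0.1296 in.
Required leg w = t_e / 0.707 = 0.1833 in → use 3/16 in.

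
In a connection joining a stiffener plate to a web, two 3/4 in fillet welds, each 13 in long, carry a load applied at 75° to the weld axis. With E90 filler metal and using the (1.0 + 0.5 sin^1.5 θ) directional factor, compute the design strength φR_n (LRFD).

φR_n ≈ 823 kips

E90XX → F_EXX = 90 ksi.
t_e = 0.707 × 0.75 = 0.5302 in; A_we = 0.5302 × 26 = 13.79 in².
Directional factor: 1.0 + 0.5 sin^1.5(75°) = 1.475.
F_nw = 0.6 × 90 × 1.475 = 79.63 ksi.
φR_n = 0.75 × 79.63 × 13.79 = 823.4 kips.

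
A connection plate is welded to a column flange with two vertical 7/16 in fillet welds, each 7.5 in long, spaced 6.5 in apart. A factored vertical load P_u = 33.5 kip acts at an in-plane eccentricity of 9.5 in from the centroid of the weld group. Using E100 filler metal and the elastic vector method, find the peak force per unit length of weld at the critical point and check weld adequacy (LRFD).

f_max ≈ 8.54 kip/in; adequate

E100XX → F_EXX = 100 ksi.
Total weld length L_w = 15 in. Treat welds as unit-width lines.
Polar moment about centroid: J = 2[d³/12 + d(b/2)²] = 2[7.5³/12 + 7.5×3.25²] = 228.8 in³.
Direct shear f_v = P/L_w = 33.5 / 15 = 2.233 kip/in (vertical).
Torsion M = P·e = 33.5 × 9.5 = 318.25 kip·in.
Critical point at (x, y) = (3.25, 3.75) from centroid. f_tx = M·y/J = 5.217 kip/in; f_ty = M·x/J = 4.522 kip/in.
Resultant f_max = √[f_tx² + (f_v + f_ty)²] = √[5.217² + (2.233 + 4.522)²] = 8.535 kip/in.
Capacity per unit length: φr_n = 0.75 × 0.6 × 100 × (0.707 × 0.4375) = 13.92 kip/in.
8.535 ≤ 13.92 → adequate.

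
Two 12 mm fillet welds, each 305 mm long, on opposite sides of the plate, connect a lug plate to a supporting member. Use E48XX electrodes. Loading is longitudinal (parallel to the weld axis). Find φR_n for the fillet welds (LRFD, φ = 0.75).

φR_n ≈ 1120 kN

E48XX → F_EXX = 480 MPa.
Effective throat t_e = 0.707 × 12 = 8.484 mm.
Total length L = 610 mm; A_we = 8.484 × 610 = 5175 mm².
F_nw = 0.6 F_EXX = 0.6 × 480 = 288 MPa.
φR_n = 0.75 × 288 × 5175 × 10⁻³ = 1118 kN.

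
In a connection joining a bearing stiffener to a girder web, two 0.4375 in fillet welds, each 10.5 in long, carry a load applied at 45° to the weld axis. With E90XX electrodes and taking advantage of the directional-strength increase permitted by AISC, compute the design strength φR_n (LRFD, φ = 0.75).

E90XX → F_EXX = 90 ksi.
t_e = 0.707 × 0.4375 = 0.3093 in; A_we = 0.3093 × 21 = 6.496 in².
Directional factor: 1.0 + 0.5 sin^1.5(45°) = 1.297.
F_nw = 0.6 × 90 × 1.297 = 70.05 ksi.
φR_n = 0.75 × 70.05 × 6.496 = 341.3 kips.

φR_n ≈ 341 kips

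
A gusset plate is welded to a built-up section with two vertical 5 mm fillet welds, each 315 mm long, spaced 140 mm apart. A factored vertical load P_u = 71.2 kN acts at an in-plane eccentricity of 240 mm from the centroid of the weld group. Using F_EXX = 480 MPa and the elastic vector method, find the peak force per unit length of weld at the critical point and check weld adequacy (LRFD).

f_max ≈ 414 N/mm; adequate

Total weld length L_w = 630 mm. Treat welds as unit-width lines.
Polar moment about centroid: J = 2[d³/12 + d(b/2)²] = 2[315³/12 + 315×70²] = 8296000 mm³.
Direct shear f_v = P/L_w = 71.2×10³ / 630 = 113 N/mm (vertical).
Torsion M = P·e = 71.2×10³ × 240 = 17088000 N·mm.
Critical point at (x, y) = (70, 157.5) from centroid. f_tx = M·y/J = 324.4 N/mm; f_ty = M·x/J = 144.2 N/mm.
Resultant f_max = √[f_tx² + (f_v + f_ty)²] = √[324.4² + (113 + 144.2)²] = 414 N/mm.
Capacity per unit length: φr_n = 0.75 × 0.6 × 480 × (0.707 × 5) = 763.6 N/mm.
414 ≤ 763.6 → adequate.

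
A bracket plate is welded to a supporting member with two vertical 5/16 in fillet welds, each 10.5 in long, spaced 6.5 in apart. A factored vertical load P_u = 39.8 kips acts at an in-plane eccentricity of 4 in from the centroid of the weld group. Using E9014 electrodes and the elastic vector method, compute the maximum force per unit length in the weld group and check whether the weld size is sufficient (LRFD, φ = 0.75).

E90XX → F_EXX = 90 ksi.
Total weld length L_w = 21 in. Treat welds as unit-width lines.
Polar moment about centroid: J = 2[d³/12 + d(b/2)²] = 2[10.5³/12 + 10.5×3.25²] = 414.8 in³.
Direct shear f_v = P/L_w = 39.8 / 21 = 1.895 kip/in (vertical).
Torsion M = P·e = 39.8 × 4 = 159.2 kip·in.
Critical point at (x, y) = (3.25, 5.25) from centroid. f_tx = M·y/J = 2.015 kip/in; f_ty = M·x/J = 1.247 kip/in.
Resultant f_max = √[f_tx² + (f_v + f_ty)²] = √[2.015² + (1.895 + 1.247)²] = 3.733 kip/in.
Capacity per unit length: φr_n = 0.75 × 0.6 × 90 × (0.707 × 0.3125) = 8.948 kip/in.
3.733 ≤ 8.948 → adequate.

f_max ≈ 3.73 kip/in; adequate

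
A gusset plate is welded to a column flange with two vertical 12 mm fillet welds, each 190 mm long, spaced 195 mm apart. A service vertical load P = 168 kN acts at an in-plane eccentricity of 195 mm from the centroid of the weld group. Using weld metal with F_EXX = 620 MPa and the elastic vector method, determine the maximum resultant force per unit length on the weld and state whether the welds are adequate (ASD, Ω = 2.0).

f_max ≈ 1290 N/mm; adequate

Total weld length L_w = 380 mm. Treat welds as unit-width lines.
Polar moment about centroid: J = 2[d³/12 + d(b/2)²] = 2[190³/12 + 190×97.5²] = 4756000 mm³.
Direct shear f_v = P/L_w = 168×10³ / 380 = 442.1 N/mm (vertical).
Torsion M = P·e = 168×10³ × 195 = 32760000 N·mm.
Critical point at (x, y) = (97.5, 95) from centroid. f_tx = M·y/J = 654.4 N/mm; f_ty = M·x/J = 671.7 N/mm.
Resultant f_max = √[f_tx² + (f_v + f_ty)²] = √[654.4² + (442.1 + 671.7)²] = 1292 N/mm.
Capacity per unit length: r_n/Ω = (1/2.0) × 0.6 × 620 × (0.707 × 12) = 1578 N/mm.
1292 ≤ 1578 → adequate.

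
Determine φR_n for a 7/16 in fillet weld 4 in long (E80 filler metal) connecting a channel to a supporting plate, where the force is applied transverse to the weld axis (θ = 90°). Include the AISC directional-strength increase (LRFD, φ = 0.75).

E80XX → F_EXX = 80 ksi.
t_e = 0.707 × 0.4375 = 0.3093 in; A_we = 0.3093 × 4 = 1.237 in².
Directional factor: 1.0 + 0.5 sin^1.5(90°) = 1.5.
F_nw = 0.6 × 80 × 1.5 = 72 ksi.
φR_n = 0.75 × 72 × 1.237 = 66.81 kip.

φR_n ≈ 66.8 kip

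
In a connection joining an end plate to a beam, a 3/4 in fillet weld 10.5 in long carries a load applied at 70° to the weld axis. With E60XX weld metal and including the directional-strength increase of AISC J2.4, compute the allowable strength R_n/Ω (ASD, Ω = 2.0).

R_n/Ω ≈ 146 kip

E60XX → F_EXX = 60 ksi.
t_e = 0.707 × 0.75 = 0.5302 in; A_we = 0.5302 × 10.5 = 5.568 in².
Directional factor: 1.0 + 0.5 sin^1.5(70°) = 1.455.
F_nw = 0.6 × 60 × 1.455 = 52.4 ksi.
R_n/Ω = (52.4 × 5.568) / 2.0 = 145.9 kip.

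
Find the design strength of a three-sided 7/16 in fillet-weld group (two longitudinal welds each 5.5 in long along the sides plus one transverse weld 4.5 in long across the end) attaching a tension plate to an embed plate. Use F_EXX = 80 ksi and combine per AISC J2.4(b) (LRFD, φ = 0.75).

φR_n ≈ 179 kips

t_e = 0.707 × 0.4375 = 0.3093 in.
R_nwl = 0.6 × 80 × 0.3093 × 11 = 163.3 kips (longitudinal, 2 welds).
R_nwt = 0.6 × 80 × 0.3093 × 4.5 = 66.81 kips (transverse, base value).
(i) R_nwl + R_nwt = 230.1 kips; (ii) 0.85 R_nwl + 1.5 R_nwt = 239 kips.
R_n = max = 239 kips [governs: (ii)]; φR_n = 179.3 kips.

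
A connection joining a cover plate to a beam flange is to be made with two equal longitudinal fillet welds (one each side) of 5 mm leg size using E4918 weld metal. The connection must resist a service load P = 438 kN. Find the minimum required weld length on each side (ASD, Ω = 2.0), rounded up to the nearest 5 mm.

E49XX → F_EXX = 490 MPa.
Throat t_e = 0.707 × 5 = 3.535 mm.
r_n/Ω = (0.6 × 490 × 3.535) / 2.0 = 519.6 N/mm = 0.5196 kN/mm.
L_req = P / (r_n/Ω) = 438 / 0.5196 = 842.9 mm total.
Per side: 842.9 / 2 = 421.4 mm.
Round up → use L = 425 mm on each side.

L = 425 mm on each side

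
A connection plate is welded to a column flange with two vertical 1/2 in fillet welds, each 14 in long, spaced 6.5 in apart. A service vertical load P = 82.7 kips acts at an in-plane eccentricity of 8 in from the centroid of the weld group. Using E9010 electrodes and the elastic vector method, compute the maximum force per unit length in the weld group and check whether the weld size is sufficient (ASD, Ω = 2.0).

E90XX → F_EXX = 90 ksi.
Total weld length L_w = 28 in. Treat welds as unit-width lines.
Polar moment about centroid: J = 2[d³/12 + d(b/2)²] = 2[14³/12 + 14×3.25²] = 753.1 in³.
Direct shear f_v = P/L_w = 82.7 / 28 = 2.954 kip/in (vertical).
Torsion M = P·e = 82.7 × 8 = 661.6 kip·in.
Critical point at (x, y) = (3.25, 7) from centroid. f_tx = M·y/J = 6.15 kip/in; f_ty = M·x/J = 2.855 kip/in.
Resultant f_max = √[f_tx² + (f_v + f_ty)²] = √[6.15² + (2.954 + 2.855)²] = 8.459 kip/in.
Capacity per unit length: r_n/Ω = (1/2.0) × 0.6 × 90 × (0.707 × 0.5) = 9.544 kip/in.
8.459 ≤ 9.544 → adequate.

f_max ≈ 8.46 kip/in; adequate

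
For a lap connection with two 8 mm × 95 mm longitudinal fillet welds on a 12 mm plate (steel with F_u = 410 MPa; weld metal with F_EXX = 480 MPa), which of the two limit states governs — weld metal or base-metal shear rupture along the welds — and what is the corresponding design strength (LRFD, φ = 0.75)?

t_e = 0.707 × 8 = 5.656 mm; L = 190 mm.
Weld metal: φR_n = 0.75 × 0.6 × 480 × 5.656 × 190 × 10⁻³ = 232.1 kN.
Base metal (shear rupture): φR_n = 0.75 × 0.6 × 410 × 12 × 190 × 10⁻³ = 420.7 kN.
Governing: weld metal.

φR_n ≈ 232 kN (weld metal governs)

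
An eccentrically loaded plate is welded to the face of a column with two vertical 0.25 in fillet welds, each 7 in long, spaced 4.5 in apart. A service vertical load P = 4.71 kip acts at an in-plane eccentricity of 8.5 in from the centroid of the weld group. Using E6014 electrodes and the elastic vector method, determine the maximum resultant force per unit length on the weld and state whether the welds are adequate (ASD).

E60XX → F_EXX = 60 ksi.
Total weld length L_w = 14 in. Treat welds as unit-width lines.
Polar moment about centroid: J = 2[d³/12 + d(b/2)²] = 2[7³/12 + 7×2.25²] = 128 in³.
Direct shear f_v = P/L_w = 4.71 / 14 = 0.3364 kip/in (vertical).
Torsion M = P·e = 4.71 × 8.5 = 40.035 kip·in.
Critical point at (x, y) = (2.25, 3.5) from centroid. f_tx = M·y/J = 1.094 kip/in; f_ty = M·x/J = 0.7035 kip/in.
Resultant f_max = √[f_tx² + (f_v + f_ty)²] = √[1.094² + (0.3364 + 0.7035)²] = 1.51 kip/in.
Capacity per unit length: r_n/Ω = (1/2.0) × 0.6 × 60 × (0.707 × 0.25) = 3.181 kip/in.
1.51 ≤ 3.181 → adequate.

f_max ≈ 1.51 kip/in; adequate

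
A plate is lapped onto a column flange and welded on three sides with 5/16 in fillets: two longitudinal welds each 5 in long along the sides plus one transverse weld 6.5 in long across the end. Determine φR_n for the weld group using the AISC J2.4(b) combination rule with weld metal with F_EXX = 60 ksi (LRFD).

t_e = 0.707 × 0.3125 = 0.2209 in.
R_nwl = 0.6 × 60 × 0.2209 × 10 = 79.54 kips (longitudinal, 2 welds).
R_nwt = 0.6 × 60 × 0.2209 × 6.5 = 51.7 kips (transverse, base value).
(i) R_nwl + R_nwt = 131.2 kips; (ii) 0.85 R_nwl + 1.5 R_nwt = 145.2 kips.
R_n = max = 145.2 kips [governs: (ii)]; φR_n = 108.9 kips.

φR_n ≈ 109 kips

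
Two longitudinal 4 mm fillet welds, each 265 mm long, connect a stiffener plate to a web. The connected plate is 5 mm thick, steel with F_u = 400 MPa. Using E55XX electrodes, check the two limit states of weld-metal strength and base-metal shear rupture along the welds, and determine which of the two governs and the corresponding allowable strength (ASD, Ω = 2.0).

E55XX → F_EXX = 550 MPa.
t_e = 0.707 × 4 = 2.828 mm; L = 530 mm.
Weld metal: R_n/Ω = (1/2.0) × 0.6 × 550 × 2.828 × 530 × 10⁻³ = 247.3 kN.
Base metal (shear rupture): R_n/Ω = (1/2.0) × 0.6 × 400 × 5 × 530 × 10⁻³ = 318 kN.
Governing: weld metal.

R_n/Ω ≈ 247 kN (weld metal governs)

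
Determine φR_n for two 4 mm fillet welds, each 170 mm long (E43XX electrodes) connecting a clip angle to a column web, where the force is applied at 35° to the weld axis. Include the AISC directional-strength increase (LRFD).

E43XX → F_EXX = 430 MPa.
t_e = 0.707 × 4 = 2.828 mm; A_we = 2.828 × 340 = 961.5 mm².
Directional factor: 1.0 + 0.5 sin^1.5(35°) = 1.217.
F_nw = 0.6 × 430 × 1.217 = 314 MPa.
φR_n = 0.75 × 314 × 961.5 × 10⁻³ = 226.5 kN.

φR_n ≈ 226 kN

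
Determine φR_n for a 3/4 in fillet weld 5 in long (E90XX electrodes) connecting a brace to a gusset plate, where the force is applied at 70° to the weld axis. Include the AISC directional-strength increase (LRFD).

φR_n ≈ 156 kip

E90XX → F_EXX = 90 ksi.
t_e = 0.707 × 0.75 = 0.5302 in; A_we = 0.5302 × 5 = 2.651 in².
Directional factor: 1.0 + 0.5 sin^1.5(70°) = 1.455.
F_nw = 0.6 × 90 × 1.455 = 78.59 ksi.
φR_n = 0.75 × 78.59 × 2.651 = 156.3 kip.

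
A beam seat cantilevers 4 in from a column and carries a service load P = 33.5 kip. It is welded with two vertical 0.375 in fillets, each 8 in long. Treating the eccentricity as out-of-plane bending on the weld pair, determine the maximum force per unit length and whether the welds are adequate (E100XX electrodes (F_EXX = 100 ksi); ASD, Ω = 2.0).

f_max ≈ 6.62 kip/in; adequate

L_w = 2 × 8 = 16 in; section modulus (unit throat) S = 2 × L²/6 = 21.33 in².
Direct shear f_v = P/L_w = 33.5/16 = 2.094 kip/in.
Moment M = P × e = 33.5 × 4 = 134 kip·in; bending f_b = M/S = 6.281 kip/in.
f_max = √(f_v² + f_b²) = √(2.094² + 6.281²) = 6.621 kip/in.
r_n/Ω = (1/2.0) × 0.6 × 100 × (0.707 × 0.375) = 7.954 kip/in → adequate.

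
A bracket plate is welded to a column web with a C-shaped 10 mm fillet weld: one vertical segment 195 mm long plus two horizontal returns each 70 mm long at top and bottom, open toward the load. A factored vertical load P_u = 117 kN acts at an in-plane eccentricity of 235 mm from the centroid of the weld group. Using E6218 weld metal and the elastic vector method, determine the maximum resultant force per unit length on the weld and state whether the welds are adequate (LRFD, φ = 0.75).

f_max ≈ 1660 N/mm; adequate

E62XX → F_EXX = 620 MPa.
Total weld length L_w = 335 mm. Treat welds as unit-width lines.
Centroid: x̄ = 2×70×35 / 335 = 14.63 mm from the vertical weld.
Polar moment about centroid: J = I_x + I_y = [195³/12 + 2×70×97.5²] + [195×14.63² + 2(70³/12 + 70×20.37²)] = 2106000 mm³.
Direct shear f_v = P/L_w = 117×10³ / 335 = 349.3 N/mm (vertical).
Torsion M = P·e = 117×10³ × 235 = 27495000 N·mm.
Critical point at (x, y) = (55.37, 97.5) from centroid. f_tx = M·y/J = 1273 N/mm; f_ty = M·x/J = 723 N/mm.
Resultant f_max = √[f_tx² + (f_v + f_ty)²] = √[1273² + (349.3 + 723)²] = 1664 N/mm.
Capacity per unit length: φr_n = 0.75 × 0.6 × 620 × (0.707 × 10) = 1973 N/mm.
1664 ≤ 1973 → adequate.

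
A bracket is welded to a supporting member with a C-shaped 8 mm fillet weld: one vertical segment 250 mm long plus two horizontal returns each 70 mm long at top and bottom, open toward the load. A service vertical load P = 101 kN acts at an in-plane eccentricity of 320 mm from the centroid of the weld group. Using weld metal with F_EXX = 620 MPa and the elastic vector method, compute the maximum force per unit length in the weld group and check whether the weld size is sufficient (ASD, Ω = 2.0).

Total weld length L_w = 390 mm. Treat welds as unit-width lines.
Centroid: x̄ = 2×70×35 / 390 = 12.56 mm from the vertical weld.
Polar moment about centroid: J = I_x + I_y = [250³/12 + 2×70×125²] + [250×12.56² + 2(70³/12 + 70×22.44²)] = 3657000 mm³.
Direct shear f_v = P/L_w = 101×10³ / 390 = 259 N/mm (vertical).
Torsion M = P·e = 101×10³ × 320 = 32320000 N·mm.
Critical point at (x, y) = (57.44, 125) from centroid. f_tx = M·y/J = 1105 N/mm; f_ty = M·x/J = 507.7 N/mm.
Resultant f_max = √[f_tx² + (f_v + f_ty)²] = √[1105² + (259 + 507.7)²] = 1345 N/mm.
Capacity per unit length: r_n/Ω = (1/2.0) × 0.6 × 620 × (0.707 × 8) = 1052 N/mm.
1345 > 1052 → NOT adequate.

f_max ≈ 1340 N/mm; NOT adequate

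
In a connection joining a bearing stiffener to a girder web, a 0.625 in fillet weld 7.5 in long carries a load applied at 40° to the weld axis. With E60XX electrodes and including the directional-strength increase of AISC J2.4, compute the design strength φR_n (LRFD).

φR_n ≈ 113 kip

E60XX → F_EXX = 60 ksi.
t_e = 0.707 × 0.625 = 0.4419 in; A_we = 0.4419 × 7.5 = 3.314 in².
Directional factor: 1.0 + 0.5 sin^1.5(40°) = 1.258.
F_nw = 0.6 × 60 × 1.258 = 45.28 ksi.
φR_n = 0.75 × 45.28 × 3.314 = 112.5 kip.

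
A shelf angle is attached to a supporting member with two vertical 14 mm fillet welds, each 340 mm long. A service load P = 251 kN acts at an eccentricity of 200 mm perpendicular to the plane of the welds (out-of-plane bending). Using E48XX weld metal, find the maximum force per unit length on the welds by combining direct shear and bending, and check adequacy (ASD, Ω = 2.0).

E48XX → F_EXX = 480 MPa.
L_w = 2 × 340 = 680 mm; section modulus (unit throat) S = 2 × L²/6 = 38530 mm².
Direct shear f_v = P/L_w = 251×10³/680 = 369.1 N/mm.
Moment M = P × e = 251×10³ × 200 = 50200000 N·mm; bending f_b = M/S = 1303 N/mm.
f_max = √(f_v² + f_b²) = √(369.1² + 1303²) = 1354 N/mm.
r_n/Ω = (1/2.0) × 0.6 × 480 × (0.707 × 14) = 1425 N/mm → adequate.

f_max ≈ 1350 N/mm; adequate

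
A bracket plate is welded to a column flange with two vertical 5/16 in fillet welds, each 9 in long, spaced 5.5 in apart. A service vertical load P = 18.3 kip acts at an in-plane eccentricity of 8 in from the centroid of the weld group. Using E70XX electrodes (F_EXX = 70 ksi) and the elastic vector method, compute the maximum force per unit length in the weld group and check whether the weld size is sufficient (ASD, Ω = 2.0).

Total weld length L_w = 18 in. Treat welds as unit-width lines.
Polar moment about centroid: J = 2[d³/12 + d(b/2)²] = 2[9³/12 + 9×2.75²] = 257.6 in³.
Direct shear f_v = P/L_w = 18.3 / 18 = 1.017 kip/in (vertical).
Torsion M = P·e = 18.3 × 8 = 146.4 kip·in.
Critical point at (x, y) = (2.75, 4.5) from centroid. f_tx = M·y/J = 2.557 kip/in; f_ty = M·x/J = 1.563 kip/in.
Resultant f_max = √[f_tx² + (f_v + f_ty)²] = √[2.557² + (1.017 + 1.563)²] = 3.632 kip/in.
Capacity per unit length: r_n/Ω = (1/2.0) × 0.6 × 70 × (0.707 × 0.3125) = 4.64 kip/in.
3.632 ≤ 4.64 → adequate.

f_max ≈ 3.63 kip/in; adequate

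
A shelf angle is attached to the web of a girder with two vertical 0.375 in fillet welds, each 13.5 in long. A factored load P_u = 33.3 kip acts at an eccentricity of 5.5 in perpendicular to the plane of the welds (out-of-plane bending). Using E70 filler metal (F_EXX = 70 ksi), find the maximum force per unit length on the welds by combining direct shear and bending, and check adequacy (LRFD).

f_max ≈ 3.26 kip/in; adequate

L_w = 2 × 13.5 = 27 in; section modulus (unit throat) S = 2 × L²/6 = 60.75 in².
Direct shear f_v = P/L_w = 33.3/27 = 1.233 kip/in.
Moment M = P × e = 33.3 × 5.5 = 183.15 kip·in; bending f_b = M/S = 3.015 kip/in.
f_max = √(f_v² + f_b²) = √(1.233² + 3.015²) = 3.257 kip/in.
φr_n = 0.75 × 0.6 × 70 × (0.707 × 0.375) = 8.351 kip/in → adequate.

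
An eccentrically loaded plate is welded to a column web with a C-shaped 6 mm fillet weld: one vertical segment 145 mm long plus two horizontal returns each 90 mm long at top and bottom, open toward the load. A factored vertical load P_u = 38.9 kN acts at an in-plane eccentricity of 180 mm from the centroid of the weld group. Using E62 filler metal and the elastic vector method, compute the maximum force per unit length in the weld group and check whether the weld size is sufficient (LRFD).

E62XX → F_EXX = 620 MPa.
Total weld length L_w = 325 mm. Treat welds as unit-width lines.
Centroid: x̄ = 2×90×45 / 325 = 24.92 mm from the vertical weld.
Polar moment about centroid: J = I_x + I_y = [145³/12 + 2×90×72.5²] + [145×24.92² + 2(90³/12 + 90×20.08²)] = 1484000 mm³.
Direct shear f_v = P/L_w = 38.9×10³ / 325 = 119.7 N/mm (vertical).
Torsion M = P·e = 38.9×10³ × 180 = 7002000 N·mm.
Critical point at (x, y) = (65.08, 72.5) from centroid. f_tx = M·y/J = 342 N/mm; f_ty = M·x/J = 307 N/mm.
Resultant f_max = √[f_tx² + (f_v + f_ty)²] = √[342² + (119.7 + 307)²] = 546.8 N/mm.
Capacity per unit length: φr_n = 0.75 × 0.6 × 620 × (0.707 × 6) = 1184 N/mm.
546.8 ≤ 1184 → adequate.

f_max ≈ 547 N/mm; adequate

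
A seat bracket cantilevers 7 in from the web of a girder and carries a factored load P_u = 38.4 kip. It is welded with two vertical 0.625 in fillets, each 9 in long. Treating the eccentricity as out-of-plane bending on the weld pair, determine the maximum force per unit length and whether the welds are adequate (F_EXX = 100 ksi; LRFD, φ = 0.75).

L_w = 2 × 9 = 18 in; section modulus (unit throat) S = 2 × L²/6 = 27 in².
Direct shear f_v = P/L_w = 38.4/18 = 2.133 kip/in.
Moment M = P × e = 38.4 × 7 = 268.8 kip·in; bending f_b = M/S = 9.956 kip/in.
f_max = √(f_v² + f_b²) = √(2.133² + 9.956²) = 10.18 kip/in.
φr_n = 0.75 × 0.6 × 100 × (0.707 × 0.625) = 19.88 kip/in → adequate.

f_max ≈ 10.2 kip/in; adequate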